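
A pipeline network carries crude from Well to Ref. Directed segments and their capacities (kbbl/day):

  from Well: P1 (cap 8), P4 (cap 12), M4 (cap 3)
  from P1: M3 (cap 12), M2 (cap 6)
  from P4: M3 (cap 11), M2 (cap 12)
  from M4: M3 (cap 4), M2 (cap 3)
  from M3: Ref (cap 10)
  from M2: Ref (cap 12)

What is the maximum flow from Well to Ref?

Augment Well→P1→M3→Ref: bottleneck 8, flow now 8.
Augment Well→P4→M3→Ref: bottleneck 2, flow now 10.
Augment Well→P4→M2→Ref: bottleneck 10, flow now 20.
Augment Well→M4→M2→Ref: bottleneck 2, flow now 22.
No augmenting path remains; maximum flow = 22.
In the residual graph, reachable from Well: {Well, P1, P4, M4, M3, M2}.
Min-cut edges: M3→Ref (10), M2→Ref (12); capacity 10 + 12 = 22.
This cut is saturated, so no flow can exceed 22.

22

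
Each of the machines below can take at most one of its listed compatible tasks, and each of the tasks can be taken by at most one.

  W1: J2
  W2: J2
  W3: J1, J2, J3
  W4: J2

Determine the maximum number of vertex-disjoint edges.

Unit-capacity flow: source→left, listed edges, right→sink; max matching = max flow.
Augmenting path W1→J2 (+1); matched 1.
Augmenting path W3→J1 (+1); matched 2.
No augmenting path remains; maximum matching = 2.
König certificate: {W3, J2} is a vertex cover of size 2 (every listed pair touches it), so no matching can be larger.

2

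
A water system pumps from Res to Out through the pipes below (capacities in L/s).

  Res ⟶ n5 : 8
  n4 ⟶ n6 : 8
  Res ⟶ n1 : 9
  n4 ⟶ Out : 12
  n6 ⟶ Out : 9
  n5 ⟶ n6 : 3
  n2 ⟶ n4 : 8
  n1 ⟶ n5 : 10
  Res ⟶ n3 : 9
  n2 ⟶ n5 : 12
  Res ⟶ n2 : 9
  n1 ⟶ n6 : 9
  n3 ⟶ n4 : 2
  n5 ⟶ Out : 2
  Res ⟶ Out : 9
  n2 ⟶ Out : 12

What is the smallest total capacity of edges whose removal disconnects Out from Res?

Augment Res→Out: bottleneck 9, flow now 9.
Augment Res→n2→Out: bottleneck 9, flow now 18.
Augment Res→n5→Out: bottleneck 2, flow now 20.
Augment Res→n1→n6→Out: bottleneck 9, flow now 29.
Augment Res→n3→n4→Out: bottleneck 2, flow now 31.
No augmenting path remains; maximum flow = 31.
By max-flow min-cut, the minimum cut capacity equals the max flow.
In the residual graph, reachable from Res: {Res, n1, n3, n5, n6}.
Min-cut edges: Res→n2 (9), Res→Out (9), n3→n4 (2), n5→Out (2), n6→Out (9); capacity 9 + 9 + 2 + 2 + 9 = 31.

31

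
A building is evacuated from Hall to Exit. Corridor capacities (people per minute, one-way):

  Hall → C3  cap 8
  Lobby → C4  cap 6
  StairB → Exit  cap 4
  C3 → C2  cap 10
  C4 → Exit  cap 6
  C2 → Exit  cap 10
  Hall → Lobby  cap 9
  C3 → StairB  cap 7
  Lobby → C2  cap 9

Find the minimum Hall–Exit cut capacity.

17

Augment Hall→C3→C2→Exit: bottleneck 8, flow now 8.
Augment Hall→Lobby→C2→Exit: bottleneck 2, flow now 10.
Augment Hall→Lobby→C4→Exit: bottleneck 6, flow now 16.
Augment Hall→Lobby→C2→C3→StairB→Exit: bottleneck 1, flow now 17. (uses reverse residual edge)
No augmenting path remains; maximum flow = 17.
By max-flow min-cut, the minimum cut capacity equals the max flow.
In the residual graph, reachable from Hall: {Hall}.
Min-cut edges: Hall→C3 (8), Hall→Lobby (9); capacity 8 + 9 = 17.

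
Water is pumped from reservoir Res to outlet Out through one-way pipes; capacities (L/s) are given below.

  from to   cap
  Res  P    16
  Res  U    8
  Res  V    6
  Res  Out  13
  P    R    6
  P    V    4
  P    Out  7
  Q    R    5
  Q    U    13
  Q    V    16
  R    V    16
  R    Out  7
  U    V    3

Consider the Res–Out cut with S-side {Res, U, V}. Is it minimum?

Given cut capacity: 16 + 13 = 29.
Augment Res→Out: bottleneck 13, flow now 13.
Augment Res→P→Out: bottleneck 7, flow now 20.
Augment Res→P→R→Out: bottleneck 6, flow now 26.
No augmenting path remains; maximum flow = 26.
In the residual graph, reachable from Res: {Res, P, U, V}.
Min-cut edges: Res→Out (13), P→R (6), P→Out (7); capacity 13 + 6 + 7 = 26.
Cut capacity 29 exceeds the max flow 26, so it is not minimum.

No — its capacity is 29, but the minimum cut has capacity 26.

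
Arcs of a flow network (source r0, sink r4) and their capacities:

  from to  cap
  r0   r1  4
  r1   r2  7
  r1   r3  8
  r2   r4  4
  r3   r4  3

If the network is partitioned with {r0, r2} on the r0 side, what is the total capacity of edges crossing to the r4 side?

Edges leaving {r0, r2}: r0→r1 (4), r2→r4 (4).
Cut capacity = 4 + 4 = 8.

8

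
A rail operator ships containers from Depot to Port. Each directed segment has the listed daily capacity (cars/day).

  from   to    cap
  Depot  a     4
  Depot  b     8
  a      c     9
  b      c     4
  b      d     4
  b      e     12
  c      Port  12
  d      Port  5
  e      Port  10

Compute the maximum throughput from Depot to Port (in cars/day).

12

Augment Depot→a→c→Port: bottleneck 4, flow now 4.
Augment Depot→b→c→Port: bottleneck 4, flow now 8.
Augment Depot→b→d→Port: bottleneck 4, flow now 12.
No augmenting path remains; maximum flow = 12.
In the residual graph, reachable from Depot: {Depot}.
Min-cut edges: Depot→a (4), Depot→b (8); capacity 4 + 8 = 12.
This cut is saturated, so no flow can exceed 12.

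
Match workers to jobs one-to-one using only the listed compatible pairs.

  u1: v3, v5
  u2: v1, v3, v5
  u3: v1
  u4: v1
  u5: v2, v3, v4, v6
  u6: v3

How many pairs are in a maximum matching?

4

Unit-capacity flow: source→left, listed edges, right→sink; max matching = max flow.
Augmenting path u1→v3 (+1); matched 1.
Augmenting path u2→v1 (+1); matched 2.
Augmenting path u5→v2 (+1); matched 3.
Augmenting path u3→v1→u2→v5 (+1); matched 4.
No augmenting path remains; maximum matching = 4.
König certificate: {u5, v1, v3, v5} is a vertex cover of size 4 (every listed pair touches it), so no matching can be larger.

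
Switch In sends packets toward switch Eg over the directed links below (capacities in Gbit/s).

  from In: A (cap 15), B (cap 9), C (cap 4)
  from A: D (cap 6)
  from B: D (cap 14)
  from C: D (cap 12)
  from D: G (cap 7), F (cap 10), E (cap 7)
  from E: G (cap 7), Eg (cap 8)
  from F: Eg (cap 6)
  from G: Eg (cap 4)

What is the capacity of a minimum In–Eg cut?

17

Augment In→A→D→E→Eg: bottleneck 6, flow now 6.
Augment In→B→D→E→Eg: bottleneck 1, flow now 7.
Augment In→B→D→F→Eg: bottleneck 6, flow now 13.
Augment In→B→D→G→Eg: bottleneck 2, flow now 15.
Augment In→C→D→G→Eg: bottleneck 2, flow now 17.
No augmenting path remains; maximum flow = 17.
By max-flow min-cut, the minimum cut capacity equals the max flow.
In the residual graph, reachable from In: {In, A, B, C, D, F, G}.
Min-cut edges: D→E (7), F→Eg (6), G→Eg (4); capacity 7 + 6 + 4 = 17.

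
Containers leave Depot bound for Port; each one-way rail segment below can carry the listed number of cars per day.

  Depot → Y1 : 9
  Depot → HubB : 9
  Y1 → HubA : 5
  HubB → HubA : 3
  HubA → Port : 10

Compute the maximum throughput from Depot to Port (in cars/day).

Augment Depot→Y1→HubA→Port: bottleneck 5, flow now 5.
Augment Depot→HubB→HubA→Port: bottleneck 3, flow now 8.
No augmenting path remains; maximum flow = 8.
In the residual graph, reachable from Depot: {Depot, Y1, HubB}.
Min-cut edges: Y1→HubA (5), HubB→HubA (3); capacity 5 + 3 = 8.
This cut is saturated, so no flow can exceed 8.

8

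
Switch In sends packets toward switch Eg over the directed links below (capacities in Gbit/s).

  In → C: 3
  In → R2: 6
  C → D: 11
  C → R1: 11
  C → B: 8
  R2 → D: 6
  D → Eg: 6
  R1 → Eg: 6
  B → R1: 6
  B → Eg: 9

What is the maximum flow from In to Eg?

9

Augment In→C→D→Eg: bottleneck 3, flow now 3.
Augment In→R2→D→Eg: bottleneck 3, flow now 6.
Augment In→R2→D→C→R1→Eg: bottleneck 3, flow now 9. (uses reverse residual edge)
No augmenting path remains; maximum flow = 9.
In the residual graph, reachable from In: {In}.
Min-cut edges: In→C (3), In→R2 (6); capacity 3 + 6 = 9.
This cut is saturated, so no flow can exceed 9.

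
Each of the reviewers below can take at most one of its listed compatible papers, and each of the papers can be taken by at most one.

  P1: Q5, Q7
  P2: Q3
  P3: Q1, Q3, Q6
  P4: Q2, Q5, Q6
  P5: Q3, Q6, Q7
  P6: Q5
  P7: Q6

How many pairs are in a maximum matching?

Unit-capacity flow: source→left, listed edges, right→sink; max matching = max flow.
Augmenting path P1→Q5 (+1); matched 1.
Augmenting path P2→Q3 (+1); matched 2.
Augmenting path P3→Q1 (+1); matched 3.
Augmenting path P4→Q2 (+1); matched 4.
Augmenting path P5→Q6 (+1); matched 5.
Augmenting path P6→Q5→P1→Q7 (+1); matched 6.
No augmenting path remains; maximum matching = 6.
König certificate: {P3, P4, Q3, Q5, Q6, Q7} is a vertex cover of size 6 (every listed pair touches it), so no matching can be larger.

6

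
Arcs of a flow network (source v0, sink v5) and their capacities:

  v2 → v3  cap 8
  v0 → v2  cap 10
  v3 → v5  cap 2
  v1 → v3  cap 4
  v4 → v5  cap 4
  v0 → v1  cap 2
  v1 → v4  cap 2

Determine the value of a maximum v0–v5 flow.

Augment v0→v1→v3→v5: bottleneck 2, flow now 2.
Augment v0→v2→v3→v1→v4→v5: bottleneck 2, flow now 4. (uses reverse residual edge)
No augmenting path remains; maximum flow = 4.
In the residual graph, reachable from v0: {v0, v2, v3}.
Min-cut edges: v0→v1 (2), v3→v5 (2); capacity 2 + 2 = 4.
This cut is saturated, so no flow can exceed 4.

4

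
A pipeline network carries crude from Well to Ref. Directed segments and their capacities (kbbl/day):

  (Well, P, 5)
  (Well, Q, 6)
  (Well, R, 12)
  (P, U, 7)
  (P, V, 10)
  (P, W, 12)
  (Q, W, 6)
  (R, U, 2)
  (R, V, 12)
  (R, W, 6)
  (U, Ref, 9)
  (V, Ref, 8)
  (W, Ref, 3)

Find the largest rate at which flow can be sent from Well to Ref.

18

Augment Well→P→U→Ref: bottleneck 5, flow now 5.
Augment Well→Q→W→Ref: bottleneck 3, flow now 8.
Augment Well→R→U→Ref: bottleneck 2, flow now 10.
Augment Well→R→V→Ref: bottleneck 8, flow now 18.
No augmenting path remains; maximum flow = 18.
In the residual graph, reachable from Well: {Well, Q, R, V, W}.
Min-cut edges: Well→P (5), R→U (2), V→Ref (8), W→Ref (3); capacity 5 + 2 + 8 + 3 = 18.
This cut is saturated, so no flow can exceed 18.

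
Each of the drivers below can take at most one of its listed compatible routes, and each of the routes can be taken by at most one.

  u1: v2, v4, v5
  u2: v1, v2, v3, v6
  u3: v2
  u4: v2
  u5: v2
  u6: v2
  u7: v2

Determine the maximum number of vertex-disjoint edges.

3

Unit-capacity flow: source→left, listed edges, right→sink; max matching = max flow.
Augmenting path u1→v2 (+1); matched 1.
Augmenting path u2→v1 (+1); matched 2.
Augmenting path u3→v2→u1→v4 (+1); matched 3.
No augmenting path remains; maximum matching = 3.
König certificate: {u1, u2, v2} is a vertex cover of size 3 (every listed pair touches it), so no matching can be larger.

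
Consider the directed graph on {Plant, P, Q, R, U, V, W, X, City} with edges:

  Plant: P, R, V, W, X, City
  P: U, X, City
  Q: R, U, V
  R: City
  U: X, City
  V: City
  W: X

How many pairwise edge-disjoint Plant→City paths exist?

4

Assign every edge capacity 1; by Menger, the answer equals the max flow.
Path Plant→City (+1); total 1.
Path Plant→P→City (+1); total 2.
Path Plant→R→City (+1); total 3.
Path Plant→V→City (+1); total 4.
No residual Plant→City path; max flow = 4.
Certifying cut of size 4: {Plant→City, Plant→P, Plant→R, Plant→V}.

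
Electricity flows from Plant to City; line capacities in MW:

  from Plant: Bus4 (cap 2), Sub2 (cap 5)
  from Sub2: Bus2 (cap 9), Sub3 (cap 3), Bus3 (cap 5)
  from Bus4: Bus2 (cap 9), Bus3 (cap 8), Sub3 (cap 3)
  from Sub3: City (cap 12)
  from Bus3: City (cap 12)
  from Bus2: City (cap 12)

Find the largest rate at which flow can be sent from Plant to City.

Augment Plant→Sub2→Sub3→City: bottleneck 3, flow now 3.
Augment Plant→Sub2→Bus3→City: bottleneck 2, flow now 5.
Augment Plant→Bus4→Sub3→City: bottleneck 2, flow now 7.
No augmenting path remains; maximum flow = 7.
In the residual graph, reachable from Plant: {Plant}.
Min-cut edges: Plant→Sub2 (5), Plant→Bus4 (2); capacity 5 + 2 = 7.
This cut is saturated, so no flow can exceed 7.

7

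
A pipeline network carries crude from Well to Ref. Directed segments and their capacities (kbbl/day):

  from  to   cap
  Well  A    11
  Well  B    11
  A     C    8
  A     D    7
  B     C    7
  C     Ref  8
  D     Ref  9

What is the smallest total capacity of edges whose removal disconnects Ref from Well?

Augment Well→A→C→Ref: bottleneck 8, flow now 8.
Augment Well→A→D→Ref: bottleneck 3, flow now 11.
Augment Well→B→C→A→D→Ref: bottleneck 4, flow now 15. (uses reverse residual edge)
No augmenting path remains; maximum flow = 15.
By max-flow min-cut, the minimum cut capacity equals the max flow.
In the residual graph, reachable from Well: {Well, A, B, C}.
Min-cut edges: A→D (7), C→Ref (8); capacity 7 + 8 = 15.

15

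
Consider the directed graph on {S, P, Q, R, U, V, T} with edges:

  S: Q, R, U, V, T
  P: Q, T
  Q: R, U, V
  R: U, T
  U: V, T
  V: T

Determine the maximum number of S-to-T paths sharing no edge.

4

Assign every edge capacity 1; by Menger, the answer equals the max flow.
Path S→T (+1); total 1.
Path S→R→T (+1); total 2.
Path S→U→T (+1); total 3.
Path S→V→T (+1); total 4.
No residual S→T path; max flow = 4.
Certifying cut of size 4: {R→T, S→T, U→T, V→T}.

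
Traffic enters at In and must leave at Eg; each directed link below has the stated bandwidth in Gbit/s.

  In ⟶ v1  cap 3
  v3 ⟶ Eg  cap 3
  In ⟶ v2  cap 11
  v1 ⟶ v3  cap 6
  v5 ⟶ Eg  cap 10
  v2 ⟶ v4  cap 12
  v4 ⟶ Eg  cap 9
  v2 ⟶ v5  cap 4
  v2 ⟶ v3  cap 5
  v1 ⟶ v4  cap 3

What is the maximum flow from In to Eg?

14

Augment In→v1→v3→Eg: bottleneck 3, flow now 3.
Augment In→v2→v4→Eg: bottleneck 9, flow now 12.
Augment In→v2→v5→Eg: bottleneck 2, flow now 14.
No augmenting path remains; maximum flow = 14.
In the residual graph, reachable from In: {In}.
Min-cut edges: In→v1 (3), In→v2 (11); capacity 3 + 11 = 14.
This cut is saturated, so no flow can exceed 14.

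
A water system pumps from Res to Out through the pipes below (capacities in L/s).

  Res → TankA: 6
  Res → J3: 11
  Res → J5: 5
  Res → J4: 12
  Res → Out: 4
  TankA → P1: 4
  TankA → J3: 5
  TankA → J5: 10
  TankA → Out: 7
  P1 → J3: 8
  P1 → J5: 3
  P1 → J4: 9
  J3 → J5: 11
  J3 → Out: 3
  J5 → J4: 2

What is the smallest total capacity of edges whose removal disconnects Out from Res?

Augment Res→Out: bottleneck 4, flow now 4.
Augment Res→TankA→Out: bottleneck 6, flow now 10.
Augment Res→J3→Out: bottleneck 3, flow now 13.
No augmenting path remains; maximum flow = 13.
By max-flow min-cut, the minimum cut capacity equals the max flow.
In the residual graph, reachable from Res: {Res, J3, J5, J4}.
Min-cut edges: Res→TankA (6), Res→Out (4), J3→Out (3); capacity 6 + 4 + 3 = 13.

13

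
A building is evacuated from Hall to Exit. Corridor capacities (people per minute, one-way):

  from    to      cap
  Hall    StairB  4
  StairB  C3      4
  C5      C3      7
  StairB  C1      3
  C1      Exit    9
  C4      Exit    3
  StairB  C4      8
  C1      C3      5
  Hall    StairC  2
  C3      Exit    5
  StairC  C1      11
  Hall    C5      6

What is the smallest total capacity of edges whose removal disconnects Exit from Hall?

Augment Hall→C5→C3→Exit: bottleneck 5, flow now 5.
Augment Hall→StairC→C1→Exit: bottleneck 2, flow now 7.
Augment Hall→StairB→C1→Exit: bottleneck 3, flow now 10.
Augment Hall→StairB→C4→Exit: bottleneck 1, flow now 11.
No augmenting path remains; maximum flow = 11.
By max-flow min-cut, the minimum cut capacity equals the max flow.
In the residual graph, reachable from Hall: {Hall, C5, C3}.
Min-cut edges: Hall→StairC (2), Hall→StairB (4), C3→Exit (5); capacity 2 + 4 + 5 = 11.

11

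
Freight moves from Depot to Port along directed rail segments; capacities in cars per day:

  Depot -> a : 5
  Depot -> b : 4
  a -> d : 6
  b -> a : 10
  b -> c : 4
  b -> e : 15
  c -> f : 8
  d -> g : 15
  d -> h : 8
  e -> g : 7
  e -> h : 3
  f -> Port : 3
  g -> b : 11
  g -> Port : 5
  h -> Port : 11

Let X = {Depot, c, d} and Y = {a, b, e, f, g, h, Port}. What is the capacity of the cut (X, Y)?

40

Edges leaving {Depot, c, d}: Depot→a (5), Depot→b (4), c→f (8), d→g (15), d→h (8).
Cut capacity = 5 + 4 + 8 + 15 + 8 = 40.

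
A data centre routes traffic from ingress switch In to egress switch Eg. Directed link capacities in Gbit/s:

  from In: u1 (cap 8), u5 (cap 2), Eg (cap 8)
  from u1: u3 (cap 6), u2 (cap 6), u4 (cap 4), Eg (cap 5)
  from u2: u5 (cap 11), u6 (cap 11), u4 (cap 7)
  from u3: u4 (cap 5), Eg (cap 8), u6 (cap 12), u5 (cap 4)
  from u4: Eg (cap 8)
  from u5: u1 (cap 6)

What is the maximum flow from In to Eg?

Augment In→Eg: bottleneck 8, flow now 8.
Augment In→u1→Eg: bottleneck 5, flow now 13.
Augment In→u1→u3→Eg: bottleneck 3, flow now 16.
Augment In→u5→u1→u3→Eg: bottleneck 2, flow now 18.
No augmenting path remains; maximum flow = 18.
In the residual graph, reachable from In: {In}.
Min-cut edges: In→u1 (8), In→u5 (2), In→Eg (8); capacity 8 + 2 + 8 = 18.
This cut is saturated, so no flow can exceed 18.

18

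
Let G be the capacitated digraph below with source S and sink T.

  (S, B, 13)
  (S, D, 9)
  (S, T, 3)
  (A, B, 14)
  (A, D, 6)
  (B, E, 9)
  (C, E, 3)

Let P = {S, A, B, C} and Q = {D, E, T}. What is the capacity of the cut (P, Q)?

30

Edges leaving {S, A, B, C}: S→D (9), S→T (3), A→D (6), B→E (9), C→E (3).
Cut capacity = 9 + 3 + 6 + 9 + 3 = 30.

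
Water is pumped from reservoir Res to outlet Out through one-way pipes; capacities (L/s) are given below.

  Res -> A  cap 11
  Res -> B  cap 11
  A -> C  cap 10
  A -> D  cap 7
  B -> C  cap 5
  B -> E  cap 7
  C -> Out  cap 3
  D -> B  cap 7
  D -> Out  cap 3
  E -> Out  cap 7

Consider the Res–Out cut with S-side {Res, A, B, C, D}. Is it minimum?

Given cut capacity: 7 + 3 + 3 = 13.
Augment Res→A→C→Out: bottleneck 3, flow now 3.
Augment Res→A→D→Out: bottleneck 3, flow now 6.
Augment Res→B→E→Out: bottleneck 7, flow now 13.
No augmenting path remains; maximum flow = 13.
Cut capacity 13 equals the max flow, so it is a minimum cut.

Yes — it is a minimum cut (capacity 13).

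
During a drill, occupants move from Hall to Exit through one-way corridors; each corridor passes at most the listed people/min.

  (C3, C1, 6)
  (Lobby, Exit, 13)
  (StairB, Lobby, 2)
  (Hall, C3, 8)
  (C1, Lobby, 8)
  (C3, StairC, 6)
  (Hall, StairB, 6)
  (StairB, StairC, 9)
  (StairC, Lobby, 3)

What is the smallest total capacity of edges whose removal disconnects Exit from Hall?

Augment Hall→StairB→Lobby→Exit: bottleneck 2, flow now 2.
Augment Hall→C3→C1→Lobby→Exit: bottleneck 6, flow now 8.
Augment Hall→C3→StairC→Lobby→Exit: bottleneck 2, flow now 10.
Augment Hall→StairB→StairC→Lobby→Exit: bottleneck 1, flow now 11.
No augmenting path remains; maximum flow = 11.
By max-flow min-cut, the minimum cut capacity equals the max flow.
In the residual graph, reachable from Hall: {Hall, C3, StairB, StairC}.
Min-cut edges: C3→C1 (6), StairB→Lobby (2), StairC→Lobby (3); capacity 6 + 2 + 3 = 11.

11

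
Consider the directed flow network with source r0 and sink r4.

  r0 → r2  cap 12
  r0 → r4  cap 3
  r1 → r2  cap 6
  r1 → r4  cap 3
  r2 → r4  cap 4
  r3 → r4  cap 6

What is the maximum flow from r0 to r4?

7

Augment r0→r4: bottleneck 3, flow now 3.
Augment r0→r2→r4: bottleneck 4, flow now 7.
No augmenting path remains; maximum flow = 7.
In the residual graph, reachable from r0: {r0, r2}.
Min-cut edges: r0→r4 (3), r2→r4 (4); capacity 3 + 4 = 7.
This cut is saturated, so no flow can exceed 7.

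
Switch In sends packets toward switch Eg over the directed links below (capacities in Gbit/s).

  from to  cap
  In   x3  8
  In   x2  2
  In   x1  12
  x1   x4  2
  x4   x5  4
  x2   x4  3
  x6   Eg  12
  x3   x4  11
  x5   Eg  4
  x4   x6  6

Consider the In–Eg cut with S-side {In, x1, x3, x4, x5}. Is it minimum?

Given cut capacity: 2 + 6 + 4 = 12.
Augment In→x1→x4→x5→Eg: bottleneck 2, flow now 2.
Augment In→x2→x4→x5→Eg: bottleneck 2, flow now 4.
Augment In→x3→x4→x6→Eg: bottleneck 6, flow now 10.
No augmenting path remains; maximum flow = 10.
In the residual graph, reachable from In: {In, x1, x2, x3, x4}.
Min-cut edges: x4→x5 (4), x4→x6 (6); capacity 4 + 6 = 10.
Cut capacity 12 exceeds the max flow 10, so it is not minimum.

No — its capacity is 12, but the minimum cut has capacity 10.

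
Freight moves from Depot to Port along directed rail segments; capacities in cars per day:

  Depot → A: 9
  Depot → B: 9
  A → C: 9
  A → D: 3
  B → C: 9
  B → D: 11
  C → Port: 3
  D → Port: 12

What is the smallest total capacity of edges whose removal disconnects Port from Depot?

Augment Depot→A→C→Port: bottleneck 3, flow now 3.
Augment Depot→A→D→Port: bottleneck 3, flow now 6.
Augment Depot→B→D→Port: bottleneck 9, flow now 15.
No augmenting path remains; maximum flow = 15.
By max-flow min-cut, the minimum cut capacity equals the max flow.
In the residual graph, reachable from Depot: {Depot, A, C}.
Min-cut edges: Depot→B (9), A→D (3), C→Port (3); capacity 9 + 3 + 3 = 15.

15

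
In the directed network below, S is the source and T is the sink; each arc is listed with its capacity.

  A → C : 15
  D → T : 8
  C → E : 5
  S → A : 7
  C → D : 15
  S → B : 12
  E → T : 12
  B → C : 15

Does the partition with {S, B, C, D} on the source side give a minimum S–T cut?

No — its capacity is 20, but the minimum cut has capacity 13.

Given cut capacity: 7 + 5 + 8 = 20.
Augment S→A→C→D→T: bottleneck 7, flow now 7.
Augment S→B→C→D→T: bottleneck 1, flow now 8.
Augment S→B→C→E→T: bottleneck 5, flow now 13.
No augmenting path remains; maximum flow = 13.
In the residual graph, reachable from S: {S, A, B, C, D}.
Min-cut edges: C→E (5), D→T (8); capacity 5 + 8 = 13.
Cut capacity 20 exceeds the max flow 13, so it is not minimum.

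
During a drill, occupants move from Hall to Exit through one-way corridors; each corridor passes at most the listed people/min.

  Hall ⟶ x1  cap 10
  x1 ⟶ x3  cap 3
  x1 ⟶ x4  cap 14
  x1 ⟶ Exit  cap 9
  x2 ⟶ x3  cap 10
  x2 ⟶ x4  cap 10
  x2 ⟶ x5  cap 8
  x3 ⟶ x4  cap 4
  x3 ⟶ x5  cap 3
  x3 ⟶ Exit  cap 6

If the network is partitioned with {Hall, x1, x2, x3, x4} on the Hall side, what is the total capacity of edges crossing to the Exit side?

26

Edges leaving {Hall, x1, x2, x3, x4}: x1→Exit (9), x2→x5 (8), x3→x5 (3), x3→Exit (6).
Cut capacity = 9 + 8 + 3 + 6 = 26.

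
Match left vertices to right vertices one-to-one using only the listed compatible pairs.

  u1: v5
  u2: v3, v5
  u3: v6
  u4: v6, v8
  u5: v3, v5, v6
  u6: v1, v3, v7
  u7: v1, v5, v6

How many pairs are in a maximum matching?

6

Unit-capacity flow: source→left, listed edges, right→sink; max matching = max flow.
Augmenting path u1→v5 (+1); matched 1.
Augmenting path u2→v3 (+1); matched 2.
Augmenting path u3→v6 (+1); matched 3.
Augmenting path u4→v8 (+1); matched 4.
Augmenting path u6→v1 (+1); matched 5.
Augmenting path u7→v1→u6→v7 (+1); matched 6.
No augmenting path remains; maximum matching = 6.
König certificate: {u4, u6, u7, v3, v5, v6} is a vertex cover of size 6 (every listed pair touches it), so no matching can be larger.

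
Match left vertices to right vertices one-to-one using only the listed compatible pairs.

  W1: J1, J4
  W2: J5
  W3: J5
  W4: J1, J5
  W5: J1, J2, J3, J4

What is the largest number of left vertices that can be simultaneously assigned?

Unit-capacity flow: source→left, listed edges, right→sink; max matching = max flow.
Augmenting path W1→J1 (+1); matched 1.
Augmenting path W2→J5 (+1); matched 2.
Augmenting path W5→J2 (+1); matched 3.
Augmenting path W4→J1→W1→J4 (+1); matched 4.
No augmenting path remains; maximum matching = 4.
König certificate: {W1, W4, W5, J5} is a vertex cover of size 4 (every listed pair touches it), so no matching can be larger.

4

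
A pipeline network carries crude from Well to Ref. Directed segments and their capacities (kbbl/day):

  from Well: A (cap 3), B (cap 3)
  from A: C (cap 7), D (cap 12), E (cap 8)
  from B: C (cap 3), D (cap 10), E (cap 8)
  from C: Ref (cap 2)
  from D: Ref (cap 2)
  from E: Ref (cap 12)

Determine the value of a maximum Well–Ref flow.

6

Augment Well→A→C→Ref: bottleneck 2, flow now 2.
Augment Well→A→D→Ref: bottleneck 1, flow now 3.
Augment Well→B→D→Ref: bottleneck 1, flow now 4.
Augment Well→B→E→Ref: bottleneck 2, flow now 6.
No augmenting path remains; maximum flow = 6.
In the residual graph, reachable from Well: {Well}.
Min-cut edges: Well→A (3), Well→B (3); capacity 3 + 3 = 6.
This cut is saturated, so no flow can exceed 6.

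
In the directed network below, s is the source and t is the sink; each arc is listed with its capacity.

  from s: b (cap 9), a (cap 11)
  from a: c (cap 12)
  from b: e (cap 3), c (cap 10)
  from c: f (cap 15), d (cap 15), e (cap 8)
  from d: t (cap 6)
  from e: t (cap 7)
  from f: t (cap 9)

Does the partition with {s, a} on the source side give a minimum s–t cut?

No — its capacity is 21, but the minimum cut has capacity 20.

Given cut capacity: 9 + 12 = 21.
Augment s→b→e→t: bottleneck 3, flow now 3.
Augment s→a→c→d→t: bottleneck 6, flow now 9.
Augment s→a→c→e→t: bottleneck 4, flow now 13.
Augment s→a→c→f→t: bottleneck 1, flow now 14.
Augment s→b→c→f→t: bottleneck 6, flow now 20.
No augmenting path remains; maximum flow = 20.
In the residual graph, reachable from s: {s}.
Min-cut edges: s→a (11), s→b (9); capacity 11 + 9 = 20.
Cut capacity 21 exceeds the max flow 20, so it is not minimum.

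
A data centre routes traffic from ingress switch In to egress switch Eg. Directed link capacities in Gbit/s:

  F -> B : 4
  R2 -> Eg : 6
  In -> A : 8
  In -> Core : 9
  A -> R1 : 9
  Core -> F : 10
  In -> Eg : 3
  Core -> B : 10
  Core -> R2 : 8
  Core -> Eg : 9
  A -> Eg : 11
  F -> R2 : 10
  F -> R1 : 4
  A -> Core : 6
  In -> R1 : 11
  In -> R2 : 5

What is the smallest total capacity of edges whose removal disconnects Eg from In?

Augment In→Eg: bottleneck 3, flow now 3.
Augment In→A→Eg: bottleneck 8, flow now 11.
Augment In→Core→Eg: bottleneck 9, flow now 20.
Augment In→R2→Eg: bottleneck 5, flow now 25.
No augmenting path remains; maximum flow = 25.
By max-flow min-cut, the minimum cut capacity equals the max flow.
In the residual graph, reachable from In: {In, R1}.
Min-cut edges: In→A (8), In→Core (9), In→R2 (5), In→Eg (3); capacity 8 + 9 + 5 + 3 = 25.

25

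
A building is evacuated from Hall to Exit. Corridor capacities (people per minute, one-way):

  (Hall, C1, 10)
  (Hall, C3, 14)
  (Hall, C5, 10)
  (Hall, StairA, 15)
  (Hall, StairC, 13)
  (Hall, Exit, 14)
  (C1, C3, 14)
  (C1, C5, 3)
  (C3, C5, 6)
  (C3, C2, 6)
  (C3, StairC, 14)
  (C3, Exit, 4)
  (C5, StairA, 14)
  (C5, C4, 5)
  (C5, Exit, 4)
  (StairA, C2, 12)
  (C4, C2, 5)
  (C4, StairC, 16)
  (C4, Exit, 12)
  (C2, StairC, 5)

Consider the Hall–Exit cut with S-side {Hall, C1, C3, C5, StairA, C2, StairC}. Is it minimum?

Yes — it is a minimum cut (capacity 27).

Given cut capacity: 14 + 4 + 5 + 4 = 27.
Augment Hall→Exit: bottleneck 14, flow now 14.
Augment Hall→C3→Exit: bottleneck 4, flow now 18.
Augment Hall→C5→Exit: bottleneck 4, flow now 22.
Augment Hall→C5→C4→Exit: bottleneck 5, flow now 27.
No augmenting path remains; maximum flow = 27.
Cut capacity 27 equals the max flow, so it is a minimum cut.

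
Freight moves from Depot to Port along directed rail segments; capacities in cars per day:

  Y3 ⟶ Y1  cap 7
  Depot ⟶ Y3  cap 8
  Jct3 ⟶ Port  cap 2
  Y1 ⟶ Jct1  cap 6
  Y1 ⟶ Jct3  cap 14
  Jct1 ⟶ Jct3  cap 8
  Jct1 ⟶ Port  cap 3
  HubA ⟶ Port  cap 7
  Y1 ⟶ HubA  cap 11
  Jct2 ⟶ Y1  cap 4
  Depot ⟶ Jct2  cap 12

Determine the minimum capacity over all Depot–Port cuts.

Augment Depot→Y3→Y1→Jct1→Port: bottleneck 3, flow now 3.
Augment Depot→Y3→Y1→HubA→Port: bottleneck 4, flow now 7.
Augment Depot→Jct2→Y1→HubA→Port: bottleneck 3, flow now 10.
Augment Depot→Jct2→Y1→Jct3→Port: bottleneck 1, flow now 11.
No augmenting path remains; maximum flow = 11.
By max-flow min-cut, the minimum cut capacity equals the max flow.
In the residual graph, reachable from Depot: {Depot, Y3, Jct2}.
Min-cut edges: Y3→Y1 (7), Jct2→Y1 (4); capacity 7 + 4 = 11.

11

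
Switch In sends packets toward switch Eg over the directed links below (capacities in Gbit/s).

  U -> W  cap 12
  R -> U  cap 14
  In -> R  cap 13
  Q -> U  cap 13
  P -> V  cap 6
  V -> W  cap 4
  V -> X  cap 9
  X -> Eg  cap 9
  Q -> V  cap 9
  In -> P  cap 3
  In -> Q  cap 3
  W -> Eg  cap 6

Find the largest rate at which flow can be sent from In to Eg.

Augment In→P→V→W→Eg: bottleneck 3, flow now 3.
Augment In→Q→U→W→Eg: bottleneck 3, flow now 6.
Augment In→R→U→Q→V→X→Eg: bottleneck 3, flow now 9. (uses reverse residual edge)
Augment In→R→U→W→V→X→Eg: bottleneck 3, flow now 12. (uses reverse residual edge)
No augmenting path remains; maximum flow = 12.
In the residual graph, reachable from In: {In, R, U, W}.
Min-cut edges: In→P (3), In→Q (3), W→Eg (6); capacity 3 + 3 + 6 = 12.
This cut is saturated, so no flow can exceed 12.

12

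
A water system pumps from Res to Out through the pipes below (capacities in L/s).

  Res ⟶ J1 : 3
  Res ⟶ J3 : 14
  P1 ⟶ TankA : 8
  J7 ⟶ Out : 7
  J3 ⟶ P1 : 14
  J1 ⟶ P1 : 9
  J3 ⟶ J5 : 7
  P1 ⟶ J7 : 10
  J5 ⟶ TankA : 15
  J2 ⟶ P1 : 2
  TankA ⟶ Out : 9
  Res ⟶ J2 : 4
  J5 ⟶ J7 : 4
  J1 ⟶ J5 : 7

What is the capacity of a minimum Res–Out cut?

16

Augment Res→J1→J5→J7→Out: bottleneck 3, flow now 3.
Augment Res→J3→J5→J7→Out: bottleneck 1, flow now 4.
Augment Res→J3→J5→TankA→Out: bottleneck 6, flow now 10.
Augment Res→J3→P1→J7→Out: bottleneck 3, flow now 13.
Augment Res→J3→P1→TankA→Out: bottleneck 3, flow now 16.
No augmenting path remains; maximum flow = 16.
By max-flow min-cut, the minimum cut capacity equals the max flow.
In the residual graph, reachable from Res: {Res, J1, J3, J2, J5, P1, J7, TankA}.
Min-cut edges: J7→Out (7), TankA→Out (9); capacity 7 + 9 = 16.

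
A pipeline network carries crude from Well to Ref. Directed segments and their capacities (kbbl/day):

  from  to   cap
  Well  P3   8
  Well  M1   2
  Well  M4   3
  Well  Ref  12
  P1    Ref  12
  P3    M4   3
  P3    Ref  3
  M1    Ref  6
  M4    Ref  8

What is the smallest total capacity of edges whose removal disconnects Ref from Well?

Augment Well→Ref: bottleneck 12, flow now 12.
Augment Well→P3→Ref: bottleneck 3, flow now 15.
Augment Well→M1→Ref: bottleneck 2, flow now 17.
Augment Well→M4→Ref: bottleneck 3, flow now 20.
Augment Well→P3→M4→Ref: bottleneck 3, flow now 23.
No augmenting path remains; maximum flow = 23.
By max-flow min-cut, the minimum cut capacity equals the max flow.
In the residual graph, reachable from Well: {Well, P3}.
Min-cut edges: Well→M1 (2), Well→M4 (3), Well→Ref (12), P3→M4 (3), P3→Ref (3); capacity 2 + 3 + 12 + 3 + 3 = 23.

23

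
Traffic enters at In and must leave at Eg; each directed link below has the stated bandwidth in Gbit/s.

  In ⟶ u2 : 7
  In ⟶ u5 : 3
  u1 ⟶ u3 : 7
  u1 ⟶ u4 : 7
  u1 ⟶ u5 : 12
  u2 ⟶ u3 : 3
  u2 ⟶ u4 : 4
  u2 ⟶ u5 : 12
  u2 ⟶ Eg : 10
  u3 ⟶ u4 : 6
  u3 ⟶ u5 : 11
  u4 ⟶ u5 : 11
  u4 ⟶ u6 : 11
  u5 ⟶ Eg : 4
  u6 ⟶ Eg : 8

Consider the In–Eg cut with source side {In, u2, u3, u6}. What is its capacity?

Edges leaving {In, u2, u3, u6}: In→u5 (3), u2→u4 (4), u2→u5 (12), u2→Eg (10), u3→u4 (6), u3→u5 (11), u6→Eg (8).
Cut capacity = 3 + 4 + 12 + 10 + 6 + 11 + 8 = 54.

54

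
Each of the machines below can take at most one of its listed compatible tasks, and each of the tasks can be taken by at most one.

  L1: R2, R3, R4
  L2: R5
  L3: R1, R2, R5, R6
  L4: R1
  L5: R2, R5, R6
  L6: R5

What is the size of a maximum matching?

Unit-capacity flow: source→left, listed edges, right→sink; max matching = max flow.
Augmenting path L1→R2 (+1); matched 1.
Augmenting path L2→R5 (+1); matched 2.
Augmenting path L3→R1 (+1); matched 3.
Augmenting path L5→R6 (+1); matched 4.
Augmenting path L4→R1→L3→R2→L1→R3 (+1); matched 5.
No augmenting path remains; maximum matching = 5.
König certificate: {L1, L3, L4, L5, R5} is a vertex cover of size 5 (every listed pair touches it), so no matching can be larger.

5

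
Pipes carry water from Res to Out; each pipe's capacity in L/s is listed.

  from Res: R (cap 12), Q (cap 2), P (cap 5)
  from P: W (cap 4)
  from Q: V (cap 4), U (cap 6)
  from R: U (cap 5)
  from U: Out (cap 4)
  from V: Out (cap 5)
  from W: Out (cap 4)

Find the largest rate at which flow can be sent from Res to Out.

Augment Res→P→W→Out: bottleneck 4, flow now 4.
Augment Res→Q→U→Out: bottleneck 2, flow now 6.
Augment Res→R→U→Out: bottleneck 2, flow now 8.
Augment Res→R→U→Q→V→Out: bottleneck 2, flow now 10. (uses reverse residual edge)
No augmenting path remains; maximum flow = 10.
In the residual graph, reachable from Res: {Res, P, R, U}.
Min-cut edges: Res→Q (2), P→W (4), U→Out (4); capacity 2 + 4 + 4 = 10.
This cut is saturated, so no flow can exceed 10.

10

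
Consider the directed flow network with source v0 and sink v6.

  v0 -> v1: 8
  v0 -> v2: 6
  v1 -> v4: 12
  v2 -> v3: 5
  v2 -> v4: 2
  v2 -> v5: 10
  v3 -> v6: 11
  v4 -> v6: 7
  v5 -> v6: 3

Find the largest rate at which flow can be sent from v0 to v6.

Augment v0→v1→v4→v6: bottleneck 7, flow now 7.
Augment v0→v2→v3→v6: bottleneck 5, flow now 12.
Augment v0→v2→v5→v6: bottleneck 1, flow now 13.
No augmenting path remains; maximum flow = 13.
In the residual graph, reachable from v0: {v0, v1, v4}.
Min-cut edges: v0→v2 (6), v4→v6 (7); capacity 6 + 7 = 13.
This cut is saturated, so no flow can exceed 13.

13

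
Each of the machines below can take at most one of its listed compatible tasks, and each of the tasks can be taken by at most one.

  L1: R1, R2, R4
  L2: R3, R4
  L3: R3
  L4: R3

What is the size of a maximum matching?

3

Unit-capacity flow: source→left, listed edges, right→sink; max matching = max flow.
Augmenting path L1→R1 (+1); matched 1.
Augmenting path L2→R3 (+1); matched 2.
Augmenting path L3→R3→L2→R4 (+1); matched 3.
No augmenting path remains; maximum matching = 3.
König certificate: {L1, L2, R3} is a vertex cover of size 3 (every listed pair touches it), so no matching can be larger.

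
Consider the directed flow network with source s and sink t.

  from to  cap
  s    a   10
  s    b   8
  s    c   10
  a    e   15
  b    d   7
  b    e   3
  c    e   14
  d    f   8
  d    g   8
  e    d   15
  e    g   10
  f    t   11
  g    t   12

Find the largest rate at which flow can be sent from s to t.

20

Augment s→a→e→g→t: bottleneck 10, flow now 10.
Augment s→b→d→f→t: bottleneck 7, flow now 17.
Augment s→b→e→d→f→t: bottleneck 1, flow now 18.
Augment s→c→e→d→g→t: bottleneck 2, flow now 20.
No augmenting path remains; maximum flow = 20.
In the residual graph, reachable from s: {s, a, b, c, d, e, g}.
Min-cut edges: d→f (8), g→t (12); capacity 8 + 12 = 20.
This cut is saturated, so no flow can exceed 20.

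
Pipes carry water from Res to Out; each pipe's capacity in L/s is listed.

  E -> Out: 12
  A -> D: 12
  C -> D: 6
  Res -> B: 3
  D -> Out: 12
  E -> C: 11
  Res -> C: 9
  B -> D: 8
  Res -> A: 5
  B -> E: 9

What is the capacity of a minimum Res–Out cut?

14

Augment Res→A→D→Out: bottleneck 5, flow now 5.
Augment Res→B→D→Out: bottleneck 3, flow now 8.
Augment Res→C→D→Out: bottleneck 4, flow now 12.
Augment Res→C→D→B→E→Out: bottleneck 2, flow now 14. (uses reverse residual edge)
No augmenting path remains; maximum flow = 14.
By max-flow min-cut, the minimum cut capacity equals the max flow.
In the residual graph, reachable from Res: {Res, C}.
Min-cut edges: Res→A (5), Res→B (3), C→D (6); capacity 5 + 3 + 6 = 14.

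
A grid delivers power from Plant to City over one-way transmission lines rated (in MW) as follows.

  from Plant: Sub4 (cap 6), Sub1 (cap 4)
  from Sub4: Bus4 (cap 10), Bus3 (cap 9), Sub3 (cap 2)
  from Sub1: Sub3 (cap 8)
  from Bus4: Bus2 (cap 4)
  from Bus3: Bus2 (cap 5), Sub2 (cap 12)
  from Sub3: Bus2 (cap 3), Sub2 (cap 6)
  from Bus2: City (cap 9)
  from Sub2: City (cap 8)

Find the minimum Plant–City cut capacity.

Augment Plant→Sub4→Bus4→Bus2→City: bottleneck 4, flow now 4.
Augment Plant→Sub4→Bus3→Bus2→City: bottleneck 2, flow now 6.
Augment Plant→Sub1→Sub3→Bus2→City: bottleneck 3, flow now 9.
Augment Plant→Sub1→Sub3→Sub2→City: bottleneck 1, flow now 10.
No augmenting path remains; maximum flow = 10.
By max-flow min-cut, the minimum cut capacity equals the max flow.
In the residual graph, reachable from Plant: {Plant}.
Min-cut edges: Plant→Sub4 (6), Plant→Sub1 (4); capacity 6 + 4 = 10.

10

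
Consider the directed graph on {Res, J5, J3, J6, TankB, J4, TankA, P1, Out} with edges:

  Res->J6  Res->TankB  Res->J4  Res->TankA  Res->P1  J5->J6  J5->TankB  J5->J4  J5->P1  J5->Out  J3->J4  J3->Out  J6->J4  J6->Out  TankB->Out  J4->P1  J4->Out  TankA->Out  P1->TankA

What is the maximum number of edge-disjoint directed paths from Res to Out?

4

Assign every edge capacity 1; by Menger, the answer equals the max flow.
Path Res→J6→Out (+1); total 1.
Path Res→TankB→Out (+1); total 2.
Path Res→J4→Out (+1); total 3.
Path Res→TankA→Out (+1); total 4.
No residual Res→Out path; max flow = 4.
Certifying cut of size 4: {Res→J4, Res→J6, Res→TankB, TankA→Out}.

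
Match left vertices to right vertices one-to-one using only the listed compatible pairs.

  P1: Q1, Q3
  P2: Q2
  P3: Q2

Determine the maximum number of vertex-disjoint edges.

Unit-capacity flow: source→left, listed edges, right→sink; max matching = max flow.
Augmenting path P1→Q1 (+1); matched 1.
Augmenting path P2→Q2 (+1); matched 2.
No augmenting path remains; maximum matching = 2.
König certificate: {P1, Q2} is a vertex cover of size 2 (every listed pair touches it), so no matching can be larger.

2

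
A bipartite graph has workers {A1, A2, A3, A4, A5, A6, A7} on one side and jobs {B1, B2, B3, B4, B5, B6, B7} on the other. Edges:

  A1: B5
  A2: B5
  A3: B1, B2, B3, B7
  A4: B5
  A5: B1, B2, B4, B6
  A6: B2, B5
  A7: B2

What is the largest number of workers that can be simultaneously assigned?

Unit-capacity flow: source→left, listed edges, right→sink; max matching = max flow.
Augmenting path A1→B5 (+1); matched 1.
Augmenting path A3→B1 (+1); matched 2.
Augmenting path A5→B2 (+1); matched 3.
Augmenting path A6→B2→A5→B4 (+1); matched 4.
No augmenting path remains; maximum matching = 4.
König certificate: {A3, A5, B2, B5} is a vertex cover of size 4 (every listed pair touches it), so no matching can be larger.

4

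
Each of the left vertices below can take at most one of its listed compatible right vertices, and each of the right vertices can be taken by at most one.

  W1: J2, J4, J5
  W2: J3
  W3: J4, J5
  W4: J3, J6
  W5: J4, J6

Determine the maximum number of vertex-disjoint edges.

Unit-capacity flow: source→left, listed edges, right→sink; max matching = max flow.
Augmenting path W1→J2 (+1); matched 1.
Augmenting path W2→J3 (+1); matched 2.
Augmenting path W3→J4 (+1); matched 3.
Augmenting path W4→J6 (+1); matched 4.
Augmenting path W5→J4→W3→J5 (+1); matched 5.
No augmenting path remains; maximum matching = 5.
König certificate: {W1, W2, W3, W4, W5} is a vertex cover of size 5 (every listed pair touches it), so no matching can be larger.

5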